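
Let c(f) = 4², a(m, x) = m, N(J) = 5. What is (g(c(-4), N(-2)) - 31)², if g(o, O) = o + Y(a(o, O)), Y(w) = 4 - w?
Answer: 729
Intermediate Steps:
c(f) = 16
g(o, O) = 4 (g(o, O) = o + (4 - o) = 4)
(g(c(-4), N(-2)) - 31)² = (4 - 31)² = (-27)² = 729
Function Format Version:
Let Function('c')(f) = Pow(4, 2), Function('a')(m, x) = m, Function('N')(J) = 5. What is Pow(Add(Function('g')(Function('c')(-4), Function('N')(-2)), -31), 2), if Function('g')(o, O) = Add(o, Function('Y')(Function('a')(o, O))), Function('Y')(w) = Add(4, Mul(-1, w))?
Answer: 729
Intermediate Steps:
Function('c')(f) = 16
Function('g')(o, O) = 4 (Function('g')(o, O) = Add(o, Add(4, Mul(-1, o))) = 4)
Pow(Add(Function('g')(Function('c')(-4), Function('N')(-2)), -31), 2) = Pow(Add(4, -31), 2) = Pow(-27, 2) = 729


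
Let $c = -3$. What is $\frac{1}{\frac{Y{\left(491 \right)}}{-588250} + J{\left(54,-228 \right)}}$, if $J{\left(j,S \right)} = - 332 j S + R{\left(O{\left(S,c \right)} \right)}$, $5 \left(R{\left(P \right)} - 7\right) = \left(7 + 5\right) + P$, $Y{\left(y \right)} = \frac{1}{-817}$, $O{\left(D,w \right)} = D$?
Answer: $\frac{480600250}{1964476494566951} \approx 2.4465 \cdot 10^{-7}$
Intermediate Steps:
$Y{\left(y \right)} = - \frac{1}{817}$
$R{\left(P \right)} = \frac{47}{5} + \frac{P}{5}$ ($R{\left(P \right)} = 7 + \frac{\left(7 + 5\right) + P}{5} = 7 + \frac{12 + P}{5} = 7 + \left(\frac{12}{5} + \frac{P}{5}\right) = \frac{47}{5} + \frac{P}{5}$)
$J{\left(j,S \right)} = \frac{47}{5} + \frac{S}{5} - 332 S j$ ($J{\left(j,S \right)} = - 332 j S + \left(\frac{47}{5} + \frac{S}{5}\right) = - 332 S j + \left(\frac{47}{5} + \frac{S}{5}\right) = \frac{47}{5} + \frac{S}{5} - 332 S j$)
$\frac{1}{\frac{Y{\left(491 \right)}}{-588250} + J{\left(54,-228 \right)}} = \frac{1}{- \frac{1}{817 \left(-588250\right)} + \left(\frac{47}{5} + \frac{1}{5} \left(-228\right) - \left(-75696\right) 54\right)} = \frac{1}{\left(- \frac{1}{817}\right) \left(- \frac{1}{588250}\right) + \left(\frac{47}{5} - \frac{228}{5} + 4087584\right)} = \frac{1}{\frac{1}{480600250} + \frac{20437739}{5}} = \frac{1}{\frac{1964476494566951}{480600250}} = \frac{480600250}{1964476494566951}$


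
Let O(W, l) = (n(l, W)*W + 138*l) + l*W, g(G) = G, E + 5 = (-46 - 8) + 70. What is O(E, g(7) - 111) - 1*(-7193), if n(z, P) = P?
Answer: -8182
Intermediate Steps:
E = 11 (E = -5 + ((-46 - 8) + 70) = -5 + (-54 + 70) = -5 + 16 = 11)
O(W, l) = W² + 138*l + W*l (O(W, l) = (W*W + 138*l) + l*W = (W² + 138*l) + W*l = W² + 138*l + W*l)
O(E, g(7) - 111) - 1*(-7193) = (11² + 138*(7 - 111) + 11*(7 - 111)) - 1*(-7193) = (121 + 138*(-104) + 11*(-104)) + 7193 = (121 - 14352 - 1144) + 7193 = -15375 + 7193 = -8182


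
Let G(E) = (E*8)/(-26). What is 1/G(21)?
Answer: -13/84 ≈ -0.15476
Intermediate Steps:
G(E) = -4*E/13 (G(E) = (8*E)*(-1/26) = -4*E/13)
1/G(21) = 1/(-4/13*21) = 1/(-84/13) = -13/84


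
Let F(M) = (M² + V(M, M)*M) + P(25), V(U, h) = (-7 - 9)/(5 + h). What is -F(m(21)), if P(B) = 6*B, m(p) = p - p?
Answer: -150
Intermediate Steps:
V(U, h) = -16/(5 + h)
m(p) = 0
F(M) = 150 + M² - 16*M/(5 + M) (F(M) = (M² + (-16/(5 + M))*M) + 6*25 = (M² - 16*M/(5 + M)) + 150 = 150 + M² - 16*M/(5 + M))
-F(m(21)) = -(-16*0 + (5 + 0)*(150 + 0²))/(5 + 0) = -(0 + 5*(150 + 0))/5 = -(0 + 5*150)/5 = -(0 + 750)/5 = -750/5 = -1*150 = -150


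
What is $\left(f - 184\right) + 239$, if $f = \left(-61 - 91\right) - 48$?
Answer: $-145$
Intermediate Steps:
$f = -200$ ($f = -152 - 48 = -200$)
$\left(f - 184\right) + 239 = \left(-200 - 184\right) + 239 = -384 + 239 = -145$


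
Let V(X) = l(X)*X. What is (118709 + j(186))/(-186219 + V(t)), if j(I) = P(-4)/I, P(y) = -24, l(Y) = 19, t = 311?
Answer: -56615/85994 ≈ -0.65836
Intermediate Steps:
V(X) = 19*X
j(I) = -24/I
(118709 + j(186))/(-186219 + V(t)) = (118709 - 24/186)/(-186219 + 19*311) = (118709 - 24*1/186)/(-186219 + 5909) = (118709 - 4/31)/(-180310) = (3679975/31)*(-1/180310) = -56615/85994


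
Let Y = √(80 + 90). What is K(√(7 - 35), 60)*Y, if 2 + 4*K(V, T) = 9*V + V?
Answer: -√170/2 + 5*I*√1190 ≈ -6.5192 + 172.48*I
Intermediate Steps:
K(V, T) = -½ + 5*V/2 (K(V, T) = -½ + (9*V + V)/4 = -½ + (10*V)/4 = -½ + 5*V/2)
Y = √170 ≈ 13.038
K(√(7 - 35), 60)*Y = (-½ + 5*√(7 - 35)/2)*√170 = (-½ + 5*√(-28)/2)*√170 = (-½ + 5*(2*I*√7)/2)*√170 = (-½ + 5*I*√7)*√170 = √170*(-½ + 5*I*√7)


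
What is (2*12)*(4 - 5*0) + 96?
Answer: 192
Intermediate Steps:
(2*12)*(4 - 5*0) + 96 = 24*(4 + 0) + 96 = 24*4 + 96 = 96 + 96 = 192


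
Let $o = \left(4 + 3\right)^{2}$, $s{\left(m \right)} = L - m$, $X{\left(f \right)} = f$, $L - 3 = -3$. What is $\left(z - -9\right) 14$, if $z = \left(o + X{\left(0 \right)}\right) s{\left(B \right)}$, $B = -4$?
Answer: $2870$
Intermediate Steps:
$L = 0$ ($L = 3 - 3 = 0$)
$s{\left(m \right)} = - m$ ($s{\left(m \right)} = 0 - m = - m$)
$o = 49$ ($o = 7^{2} = 49$)
$z = 196$ ($z = \left(49 + 0\right) \left(\left(-1\right) \left(-4\right)\right) = 49 \cdot 4 = 196$)
$\left(z - -9\right) 14 = \left(196 - -9\right) 14 = \left(196 + 9\right) 14 = 205 \cdot 14 = 2870$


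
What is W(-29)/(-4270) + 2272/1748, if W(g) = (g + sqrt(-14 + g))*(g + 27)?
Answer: 1200007/932995 + I*sqrt(43)/2135 ≈ 1.2862 + 0.0030714*I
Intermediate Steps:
W(g) = (27 + g)*(g + sqrt(-14 + g)) (W(g) = (g + sqrt(-14 + g))*(27 + g) = (27 + g)*(g + sqrt(-14 + g)))
W(-29)/(-4270) + 2272/1748 = ((-29)**2 + 27*(-29) + 27*sqrt(-14 - 29) - 29*sqrt(-14 - 29))/(-4270) + 2272/1748 = (841 - 783 + 27*sqrt(-43) - 29*I*sqrt(43))*(-1/4270) + 2272*(1/1748) = (841 - 783 + 27*(I*sqrt(43)) - 29*I*sqrt(43))*(-1/4270) + 568/437 = (841 - 783 + 27*I*sqrt(43) - 29*I*sqrt(43))*(-1/4270) + 568/437 = (58 - 2*I*sqrt(43))*(-1/4270) + 568/437 = (-29/2135 + I*sqrt(43)/2135) + 568/437 = 1200007/932995 + I*sqrt(43)/2135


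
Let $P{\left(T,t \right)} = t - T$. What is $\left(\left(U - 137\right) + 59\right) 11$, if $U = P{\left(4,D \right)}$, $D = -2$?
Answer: $-924$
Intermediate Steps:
$U = -6$ ($U = -2 - 4 = -6$)
$\left(\left(U - 137\right) + 59\right) 11 = \left(\left(-6 - 137\right) + 59\right) 11 = \left(-143 + 59\right) 11 = \left(-84\right) 11 = -924$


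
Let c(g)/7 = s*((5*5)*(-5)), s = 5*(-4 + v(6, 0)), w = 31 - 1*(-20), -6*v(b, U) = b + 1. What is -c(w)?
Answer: -135625/6 ≈ -22604.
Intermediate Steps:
v(b, U) = -⅙ - b/6 (v(b, U) = -(b + 1)/6 = -(1 + b)/6 = -⅙ - b/6)
w = 51 (w = 31 + 20 = 51)
s = -155/6 (s = 5*(-4 + (-⅙ - ⅙*6)) = 5*(-4 + (-⅙ - 1)) = 5*(-4 - 7/6) = 5*(-31/6) = -155/6 ≈ -25.833)
c(g) = 135625/6 (c(g) = 7*(-155*5*5*(-5)/6) = 7*(-3875*(-5)/6) = 7*(-155/6*(-125)) = 7*(19375/6) = 135625/6)
-c(w) = -1*135625/6 = -135625/6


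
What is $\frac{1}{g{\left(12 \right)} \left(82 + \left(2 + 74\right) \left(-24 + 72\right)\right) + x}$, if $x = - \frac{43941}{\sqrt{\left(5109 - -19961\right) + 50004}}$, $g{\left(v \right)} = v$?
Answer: $\frac{1120104080}{50135215016973} + \frac{14647 \sqrt{75074}}{50135215016973} \approx 2.2422 \cdot 10^{-5}$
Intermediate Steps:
$x = - \frac{43941 \sqrt{75074}}{75074}$ ($x = - \frac{43941}{\sqrt{\left(5109 + 19961\right) + 50004}} = - \frac{43941}{\sqrt{25070 + 50004}} = - \frac{43941}{\sqrt{75074}} = - 43941 \frac{\sqrt{75074}}{75074} = - \frac{43941 \sqrt{75074}}{75074} \approx -160.37$)
$\frac{1}{g{\left(12 \right)} \left(82 + \left(2 + 74\right) \left(-24 + 72\right)\right) + x} = \frac{1}{12 \left(82 + \left(2 + 74\right) \left(-24 + 72\right)\right) - \frac{43941 \sqrt{75074}}{75074}} = \frac{1}{12 \left(82 + 76 \cdot 48\right) - \frac{43941 \sqrt{75074}}{75074}} = \frac{1}{12 \left(82 + 3648\right) - \frac{43941 \sqrt{75074}}{75074}} = \frac{1}{12 \cdot 3730 - \frac{43941 \sqrt{75074}}{75074}} = \frac{1}{44760 - \frac{43941 \sqrt{75074}}{75074}}$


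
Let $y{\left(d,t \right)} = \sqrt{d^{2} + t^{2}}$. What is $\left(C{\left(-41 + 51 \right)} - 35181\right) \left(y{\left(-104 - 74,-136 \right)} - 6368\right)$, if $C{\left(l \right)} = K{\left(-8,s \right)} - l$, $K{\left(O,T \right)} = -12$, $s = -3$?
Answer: $224172704 - 70406 \sqrt{12545} \approx 2.1629 \cdot 10^{8}$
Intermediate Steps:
$C{\left(l \right)} = -12 - l$
$\left(C{\left(-41 + 51 \right)} - 35181\right) \left(y{\left(-104 - 74,-136 \right)} - 6368\right) = \left(\left(-12 - \left(-41 + 51\right)\right) - 35181\right) \left(\sqrt{\left(-104 - 74\right)^{2} + \left(-136\right)^{2}} - 6368\right) = \left(\left(-12 - 10\right) - 35181\right) \left(\sqrt{\left(-178\right)^{2} + 18496} - 6368\right) = \left(\left(-12 - 10\right) - 35181\right) \left(\sqrt{31684 + 18496} - 6368\right) = \left(-22 - 35181\right) \left(\sqrt{50180} - 6368\right) = - 35203 \left(2 \sqrt{12545} - 6368\right) = - 35203 \left(-6368 + 2 \sqrt{12545}\right) = 224172704 - 70406 \sqrt{12545}$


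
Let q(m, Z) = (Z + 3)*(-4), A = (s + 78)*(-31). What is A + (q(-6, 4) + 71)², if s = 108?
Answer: -3917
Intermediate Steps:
A = -5766 (A = (108 + 78)*(-31) = 186*(-31) = -5766)
q(m, Z) = -12 - 4*Z (q(m, Z) = (3 + Z)*(-4) = -12 - 4*Z)
A + (q(-6, 4) + 71)² = -5766 + ((-12 - 4*4) + 71)² = -5766 + ((-12 - 16) + 71)² = -5766 + (-28 + 71)² = -5766 + 43² = -5766 + 1849 = -3917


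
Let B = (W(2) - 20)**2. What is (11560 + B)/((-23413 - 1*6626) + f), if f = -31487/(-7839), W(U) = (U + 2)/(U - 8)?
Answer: -46983482/117722117 ≈ -0.39911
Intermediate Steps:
W(U) = (2 + U)/(-8 + U)
B = 3844/9 (B = ((2 + 2)/(-8 + 2) - 20)**2 = (4/(-6) - 20)**2 = (-1/6*4 - 20)**2 = (-2/3 - 20)**2 = (-62/3)**2 = 3844/9 ≈ 427.11)
f = 31487/7839 (f = -31487*(-1/7839) = 31487/7839 ≈ 4.0167)
(11560 + B)/((-23413 - 1*6626) + f) = (11560 + 3844/9)/((-23413 - 1*6626) + 31487/7839) = 107884/(9*((-23413 - 6626) + 31487/7839)) = 107884/(9*(-30039 + 31487/7839)) = 107884/(9*(-235444234/7839)) = (107884/9)*(-7839/235444234) = -46983482/117722117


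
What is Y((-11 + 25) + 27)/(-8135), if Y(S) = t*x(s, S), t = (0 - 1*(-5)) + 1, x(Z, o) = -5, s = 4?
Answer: 6/1627 ≈ 0.0036878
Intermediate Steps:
t = 6 (t = (0 + 5) + 1 = 5 + 1 = 6)
Y(S) = -30 (Y(S) = 6*(-5) = -30)
Y((-11 + 25) + 27)/(-8135) = -30/(-8135) = -30*(-1/8135) = 6/1627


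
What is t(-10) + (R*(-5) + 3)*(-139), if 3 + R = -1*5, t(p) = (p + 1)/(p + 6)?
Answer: -23899/4 ≈ -5974.8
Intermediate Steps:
t(p) = (1 + p)/(6 + p)
R = -8 (R = -3 - 1*5 = -3 - 5 = -8)
t(-10) + (R*(-5) + 3)*(-139) = (1 - 10)/(6 - 10) + (-8*(-5) + 3)*(-139) = -9/(-4) + (40 + 3)*(-139) = -1/4*(-9) + 43*(-139) = 9/4 - 5977 = -23899/4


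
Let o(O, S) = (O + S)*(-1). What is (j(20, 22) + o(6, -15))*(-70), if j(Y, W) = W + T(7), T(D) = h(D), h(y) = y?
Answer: -2660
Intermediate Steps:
T(D) = D
o(O, S) = -O - S
j(Y, W) = 7 + W (j(Y, W) = W + 7 = 7 + W)
(j(20, 22) + o(6, -15))*(-70) = ((7 + 22) + (-1*6 - 1*(-15)))*(-70) = (29 + (-6 + 15))*(-70) = (29 + 9)*(-70) = 38*(-70) = -2660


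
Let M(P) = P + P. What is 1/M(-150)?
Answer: -1/300 ≈ -0.0033333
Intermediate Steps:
M(P) = 2*P
1/M(-150) = 1/(2*(-150)) = 1/(-300) = -1/300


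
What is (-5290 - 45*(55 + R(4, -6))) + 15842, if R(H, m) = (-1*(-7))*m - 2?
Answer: 10057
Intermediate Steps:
R(H, m) = -2 + 7*m (R(H, m) = 7*m - 2 = -2 + 7*m)
(-5290 - 45*(55 + R(4, -6))) + 15842 = (-5290 - 45*(55 + (-2 + 7*(-6)))) + 15842 = (-5290 - 45*(55 + (-2 - 42))) + 15842 = (-5290 - 45*(55 - 44)) + 15842 = (-5290 - 45*11) + 15842 = (-5290 - 495) + 15842 = -5785 + 15842 = 10057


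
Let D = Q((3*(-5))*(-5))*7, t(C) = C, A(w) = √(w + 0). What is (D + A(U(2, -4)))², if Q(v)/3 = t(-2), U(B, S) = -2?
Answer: (42 - I*√2)² ≈ 1762.0 - 118.79*I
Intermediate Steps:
A(w) = √w
Q(v) = -6 (Q(v) = 3*(-2) = -6)
D = -42 (D = -6*7 = -42)
(D + A(U(2, -4)))² = (-42 + √(-2))² = (-42 + I*√2)²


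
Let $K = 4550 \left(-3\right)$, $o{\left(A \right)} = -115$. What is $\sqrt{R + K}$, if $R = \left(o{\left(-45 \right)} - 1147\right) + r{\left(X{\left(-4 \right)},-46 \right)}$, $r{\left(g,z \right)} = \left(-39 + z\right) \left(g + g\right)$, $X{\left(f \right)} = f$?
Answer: $2 i \sqrt{3558} \approx 119.3 i$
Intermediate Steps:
$r{\left(g,z \right)} = 2 g \left(-39 + z\right)$ ($r{\left(g,z \right)} = \left(-39 + z\right) 2 g = 2 g \left(-39 + z\right)$)
$R = -582$ ($R = \left(-115 - 1147\right) + 2 \left(-4\right) \left(-39 - 46\right) = -1262 + 2 \left(-4\right) \left(-85\right) = -1262 + 680 = -582$)
$K = -13650$
$\sqrt{R + K} = \sqrt{-582 - 13650} = \sqrt{-14232} = 2 i \sqrt{3558}$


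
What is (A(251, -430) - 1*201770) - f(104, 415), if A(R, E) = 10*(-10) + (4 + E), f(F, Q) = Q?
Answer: -202711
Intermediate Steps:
A(R, E) = -96 + E (A(R, E) = -100 + (4 + E) = -96 + E)
(A(251, -430) - 1*201770) - f(104, 415) = ((-96 - 430) - 1*201770) - 1*415 = (-526 - 201770) - 415 = -202296 - 415 = -202711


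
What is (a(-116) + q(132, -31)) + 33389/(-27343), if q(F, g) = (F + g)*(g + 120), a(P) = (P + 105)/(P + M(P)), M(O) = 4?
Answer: 27524618629/3062416 ≈ 8987.9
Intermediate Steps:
a(P) = (105 + P)/(4 + P) (a(P) = (P + 105)/(P + 4) = (105 + P)/(4 + P))
q(F, g) = (120 + g)*(F + g) (q(F, g) = (F + g)*(120 + g) = (120 + g)*(F + g))
(a(-116) + q(132, -31)) + 33389/(-27343) = ((105 - 116)/(4 - 116) + ((-31)² + 120*132 + 120*(-31) + 132*(-31))) + 33389/(-27343) = (-11/(-112) + (961 + 15840 - 3720 - 4092)) + 33389*(-1/27343) = (-1/112*(-11) + 8989) - 33389/27343 = (11/112 + 8989) - 33389/27343 = 1006779/112 - 33389/27343 = 27524618629/3062416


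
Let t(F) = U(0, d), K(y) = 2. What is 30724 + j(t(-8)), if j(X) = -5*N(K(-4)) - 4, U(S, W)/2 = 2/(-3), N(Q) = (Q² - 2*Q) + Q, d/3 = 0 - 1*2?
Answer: 30710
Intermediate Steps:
d = -6 (d = 3*(0 - 1*2) = 3*(0 - 2) = 3*(-2) = -6)
N(Q) = Q² - Q
U(S, W) = -4/3 (U(S, W) = 2*(2/(-3)) = 2*(2*(-⅓)) = 2*(-⅔) = -4/3)
t(F) = -4/3
j(X) = -14 (j(X) = -10*(-1 + 2) - 4 = -10 - 4 = -14)
30724 + j(t(-8)) = 30724 - 14 = 30710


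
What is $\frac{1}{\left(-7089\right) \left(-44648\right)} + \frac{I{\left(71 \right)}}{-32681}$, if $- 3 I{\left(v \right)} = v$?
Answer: $\frac{7490761585}{10343852590632} \approx 0.00072418$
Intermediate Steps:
$I{\left(v \right)} = - \frac{v}{3}$
$\frac{1}{\left(-7089\right) \left(-44648\right)} + \frac{I{\left(71 \right)}}{-32681} = \frac{1}{\left(-7089\right) \left(-44648\right)} + \frac{\left(- \frac{1}{3}\right) 71}{-32681} = \left(- \frac{1}{7089}\right) \left(- \frac{1}{44648}\right) - - \frac{71}{98043} = \frac{1}{316509672} + \frac{71}{98043} = \frac{7490761585}{10343852590632}$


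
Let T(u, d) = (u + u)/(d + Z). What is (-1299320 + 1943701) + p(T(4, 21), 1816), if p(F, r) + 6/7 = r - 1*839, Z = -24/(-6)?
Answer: 4517500/7 ≈ 6.4536e+5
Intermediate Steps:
Z = 4 (Z = -24*(-⅙) = 4)
T(u, d) = 2*u/(4 + d) (T(u, d) = (u + u)/(d + 4) = (2*u)/(4 + d) = 2*u/(4 + d))
p(F, r) = -5879/7 + r (p(F, r) = -6/7 + (r - 1*839) = -6/7 + (r - 839) = -6/7 + (-839 + r) = -5879/7 + r)
(-1299320 + 1943701) + p(T(4, 21), 1816) = (-1299320 + 1943701) + (-5879/7 + 1816) = 644381 + 6833/7 = 4517500/7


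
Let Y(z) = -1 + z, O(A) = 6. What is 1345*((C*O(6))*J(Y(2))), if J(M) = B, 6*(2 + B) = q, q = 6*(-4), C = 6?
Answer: -290520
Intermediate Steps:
q = -24
B = -6 (B = -2 + (1/6)*(-24) = -2 - 4 = -6)
J(M) = -6
1345*((C*O(6))*J(Y(2))) = 1345*((6*6)*(-6)) = 1345*(36*(-6)) = 1345*(-216) = -290520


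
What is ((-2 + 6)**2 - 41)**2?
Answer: 625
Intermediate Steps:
((-2 + 6)**2 - 41)**2 = (4**2 - 41)**2 = (16 - 41)**2 = (-25)**2 = 625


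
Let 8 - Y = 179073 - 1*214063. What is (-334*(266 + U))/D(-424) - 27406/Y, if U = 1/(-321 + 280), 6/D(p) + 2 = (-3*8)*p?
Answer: -108075151510993/717459 ≈ -1.5064e+8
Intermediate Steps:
D(p) = 6/(-2 - 24*p) (D(p) = 6/(-2 + (-3*8)*p) = 6/(-2 - 24*p))
U = -1/41 (U = 1/(-41) = -1/41 ≈ -0.024390)
Y = 34998 (Y = 8 - (179073 - 1*214063) = 8 - (179073 - 214063) = 8 - 1*(-34990) = 8 + 34990 = 34998)
(-334*(266 + U))/D(-424) - 27406/Y = (-334*(266 - 1/41))/((-3/(1 + 12*(-424)))) - 27406/34998 = (-334*10905/41)/((-3/(1 - 5088))) - 27406*1/34998 = -3642270/(41*((-3/(-5087)))) - 13703/17499 = -3642270/(41*((-3*(-1/5087)))) - 13703/17499 = -3642270/(41*3/5087) - 13703/17499 = -3642270/41*5087/3 - 13703/17499 = -6176075830/41 - 13703/17499 = -108075151510993/717459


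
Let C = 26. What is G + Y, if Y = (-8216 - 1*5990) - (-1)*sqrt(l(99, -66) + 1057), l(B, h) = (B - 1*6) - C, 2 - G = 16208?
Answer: -30412 + 2*sqrt(281) ≈ -30378.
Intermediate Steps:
G = -16206 (G = 2 - 1*16208 = 2 - 16208 = -16206)
l(B, h) = -32 + B (l(B, h) = (B - 1*6) - 1*26 = (B - 6) - 26 = (-6 + B) - 26 = -32 + B)
Y = -14206 + 2*sqrt(281) (Y = (-8216 - 1*5990) - (-1)*sqrt((-32 + 99) + 1057) = (-8216 - 5990) - (-1)*sqrt(67 + 1057) = -14206 - (-1)*sqrt(1124) = -14206 - (-1)*2*sqrt(281) = -14206 - (-2)*sqrt(281) = -14206 + 2*sqrt(281) ≈ -14172.)
G + Y = -16206 + (-14206 + 2*sqrt(281)) = -30412 + 2*sqrt(281)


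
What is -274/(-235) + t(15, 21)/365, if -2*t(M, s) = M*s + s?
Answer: 12106/17155 ≈ 0.70568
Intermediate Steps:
t(M, s) = -s/2 - M*s/2 (t(M, s) = -(M*s + s)/2 = -(s + M*s)/2 = -s/2 - M*s/2)
-274/(-235) + t(15, 21)/365 = -274/(-235) - ½*21*(1 + 15)/365 = -274*(-1/235) - ½*21*16*(1/365) = 274/235 - 168*1/365 = 274/235 - 168/365 = 12106/17155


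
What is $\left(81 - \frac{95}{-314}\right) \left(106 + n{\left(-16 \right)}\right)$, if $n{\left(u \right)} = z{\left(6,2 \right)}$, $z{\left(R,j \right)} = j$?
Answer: $\frac{1378566}{157} \approx 8780.7$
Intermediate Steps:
$n{\left(u \right)} = 2$
$\left(81 - \frac{95}{-314}\right) \left(106 + n{\left(-16 \right)}\right) = \left(81 - \frac{95}{-314}\right) \left(106 + 2\right) = \left(81 - - \frac{95}{314}\right) 108 = \left(81 + \frac{95}{314}\right) 108 = \frac{25529}{314} \cdot 108 = \frac{1378566}{157}$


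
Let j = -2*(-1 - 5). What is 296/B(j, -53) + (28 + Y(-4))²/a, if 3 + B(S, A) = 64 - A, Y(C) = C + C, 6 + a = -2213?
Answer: 305612/126483 ≈ 2.4162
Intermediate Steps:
a = -2219 (a = -6 - 2213 = -2219)
Y(C) = 2*C
j = 12 (j = -2*(-6) = 12)
B(S, A) = 61 - A (B(S, A) = -3 + (64 - A) = 61 - A)
296/B(j, -53) + (28 + Y(-4))²/a = 296/(61 - 1*(-53)) + (28 + 2*(-4))²/(-2219) = 296/(61 + 53) + (28 - 8)²*(-1/2219) = 296/114 + 20²*(-1/2219) = 296*(1/114) + 400*(-1/2219) = 148/57 - 400/2219 = 305612/126483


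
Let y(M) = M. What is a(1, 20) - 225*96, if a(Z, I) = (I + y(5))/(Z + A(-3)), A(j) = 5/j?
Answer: -43275/2 ≈ -21638.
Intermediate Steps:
a(Z, I) = (5 + I)/(-5/3 + Z) (a(Z, I) = (I + 5)/(Z + 5/(-3)) = (5 + I)/(Z + 5*(-1/3)) = (5 + I)/(Z - 5/3) = (5 + I)/(-5/3 + Z))
a(1, 20) - 225*96 = 3*(5 + 20)/(-5 + 3*1) - 225*96 = 3*25/(-5 + 3) - 21600 = 3*25/(-2) - 21600 = 3*(-1/2)*25 - 21600 = -75/2 - 21600 = -43275/2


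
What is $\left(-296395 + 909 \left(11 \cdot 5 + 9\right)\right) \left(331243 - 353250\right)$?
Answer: $5242485533$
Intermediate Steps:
$\left(-296395 + 909 \left(11 \cdot 5 + 9\right)\right) \left(331243 - 353250\right) = \left(-296395 + 909 \left(55 + 9\right)\right) \left(-22007\right) = \left(-296395 + 909 \cdot 64\right) \left(-22007\right) = \left(-296395 + 58176\right) \left(-22007\right) = \left(-238219\right) \left(-22007\right) = 5242485533$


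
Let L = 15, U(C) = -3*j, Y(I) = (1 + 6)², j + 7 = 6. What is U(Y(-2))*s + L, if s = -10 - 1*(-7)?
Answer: 6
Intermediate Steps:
j = -1 (j = -7 + 6 = -1)
Y(I) = 49 (Y(I) = 7² = 49)
U(C) = 3 (U(C) = -3*(-1) = 3)
s = -3 (s = -10 + 7 = -3)
U(Y(-2))*s + L = 3*(-3) + 15 = -9 + 15 = 6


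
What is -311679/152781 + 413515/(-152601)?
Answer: -36913254098/7771511127 ≈ -4.7498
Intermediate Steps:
-311679/152781 + 413515/(-152601) = -311679*1/152781 + 413515*(-1/152601) = -103893/50927 - 413515/152601 = -36913254098/7771511127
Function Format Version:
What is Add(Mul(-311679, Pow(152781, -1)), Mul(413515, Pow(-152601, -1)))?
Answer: Rational(-36913254098, 7771511127) ≈ -4.7498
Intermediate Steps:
Add(Mul(-311679, Pow(152781, -1)), Mul(413515, Pow(-152601, -1))) = Add(Mul(-311679, Rational(1, 152781)), Mul(413515, Rational(-1, 152601))) = Add(Rational(-103893, 50927), Rational(-413515, 152601)) = Rational(-36913254098, 7771511127)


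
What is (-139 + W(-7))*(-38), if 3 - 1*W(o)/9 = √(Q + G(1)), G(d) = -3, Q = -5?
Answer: 4256 + 684*I*√2 ≈ 4256.0 + 967.32*I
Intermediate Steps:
W(o) = 27 - 18*I*√2 (W(o) = 27 - 9*√(-5 - 3) = 27 - 18*I*√2)
(-139 + W(-7))*(-38) = (-139 + (27 - 18*I*√2))*(-38) = (-112 - 18*I*√2)*(-38) = 4256 + 684*I*√2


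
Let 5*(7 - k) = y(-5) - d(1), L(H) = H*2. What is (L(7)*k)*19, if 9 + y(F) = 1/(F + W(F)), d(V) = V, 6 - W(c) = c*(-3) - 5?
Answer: 107996/45 ≈ 2399.9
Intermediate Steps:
W(c) = 11 + 3*c (W(c) = 6 - (c*(-3) - 5) = 6 - (-3*c - 5) = 6 - (-5 - 3*c) = 6 + (5 + 3*c) = 11 + 3*c)
L(H) = 2*H
y(F) = -9 + 1/(11 + 4*F) (y(F) = -9 + 1/(F + (11 + 3*F)) = -9 + 1/(11 + 4*F))
k = 406/45 (k = 7 - (2*(-49 - 18*(-5))/(11 + 4*(-5)) - 1*1)/5 = 7 - (2*(-49 + 90)/(11 - 20) - 1)/5 = 7 - (2*41/(-9) - 1)/5 = 7 - (2*(-1/9)*41 - 1)/5 = 7 - (-82/9 - 1)/5 = 7 - 1/5*(-91/9) = 7 + 91/45 = 406/45 ≈ 9.0222)
(L(7)*k)*19 = ((2*7)*(406/45))*19 = (14*(406/45))*19 = (5684/45)*19 = 107996/45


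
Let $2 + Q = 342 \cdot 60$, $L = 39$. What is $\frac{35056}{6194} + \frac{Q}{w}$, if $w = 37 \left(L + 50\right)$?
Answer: $\frac{121263950}{10198421} \approx 11.89$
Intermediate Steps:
$Q = 20518$ ($Q = -2 + 342 \cdot 60 = -2 + 20520 = 20518$)
$w = 3293$ ($w = 37 \left(39 + 50\right) = 37 \cdot 89 = 3293$)
$\frac{35056}{6194} + \frac{Q}{w} = \frac{35056}{6194} + \frac{20518}{3293} = 35056 \cdot \frac{1}{6194} + 20518 \cdot \frac{1}{3293} = \frac{17528}{3097} + \frac{20518}{3293} = \frac{121263950}{10198421}$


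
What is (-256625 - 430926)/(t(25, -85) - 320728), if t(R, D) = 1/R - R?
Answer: 17188775/8018824 ≈ 2.1436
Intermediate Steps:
(-256625 - 430926)/(t(25, -85) - 320728) = (-256625 - 430926)/((1/25 - 1*25) - 320728) = -687551/((1/25 - 25) - 320728) = -687551/(-624/25 - 320728) = -687551/(-8018824/25) = -687551*(-25/8018824) = 17188775/8018824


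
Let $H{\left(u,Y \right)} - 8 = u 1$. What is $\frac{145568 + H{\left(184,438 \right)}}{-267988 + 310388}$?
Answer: $\frac{911}{265} \approx 3.4377$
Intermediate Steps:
$H{\left(u,Y \right)} = 8 + u$ ($H{\left(u,Y \right)} = 8 + u 1 = 8 + u$)
$\frac{145568 + H{\left(184,438 \right)}}{-267988 + 310388} = \frac{145568 + \left(8 + 184\right)}{-267988 + 310388} = \frac{145568 + 192}{42400} = 145760 \cdot \frac{1}{42400} = \frac{911}{265}$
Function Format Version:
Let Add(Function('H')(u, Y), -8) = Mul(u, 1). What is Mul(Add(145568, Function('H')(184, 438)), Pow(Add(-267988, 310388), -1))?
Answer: Rational(911, 265) ≈ 3.4377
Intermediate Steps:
Function('H')(u, Y) = Add(8, u) (Function('H')(u, Y) = Add(8, Mul(u, 1)) = Add(8, u))
Mul(Add(145568, Function('H')(184, 438)), Pow(Add(-267988, 310388), -1)) = Mul(Add(145568, Add(8, 184)), Pow(Add(-267988, 310388), -1)) = Mul(Add(145568, 192), Pow(42400, -1)) = Mul(145760, Rational(1, 42400)) = Rational(911, 265)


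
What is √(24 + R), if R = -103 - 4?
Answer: I*√83 ≈ 9.1104*I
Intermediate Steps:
R = -107
√(24 + R) = √(24 - 107) = √(-83) = I*√83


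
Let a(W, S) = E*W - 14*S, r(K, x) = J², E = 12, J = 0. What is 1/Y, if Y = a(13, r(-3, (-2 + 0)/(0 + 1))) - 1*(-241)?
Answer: 1/397 ≈ 0.0025189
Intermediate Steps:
r(K, x) = 0 (r(K, x) = 0² = 0)
a(W, S) = -14*S + 12*W (a(W, S) = 12*W - 14*S = -14*S + 12*W)
Y = 397 (Y = (-14*0 + 12*13) - 1*(-241) = (0 + 156) + 241 = 156 + 241 = 397)
1/Y = 1/397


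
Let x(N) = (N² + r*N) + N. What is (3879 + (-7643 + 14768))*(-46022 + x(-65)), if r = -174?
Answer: -336194208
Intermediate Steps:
x(N) = N² - 173*N (x(N) = (N² - 174*N) + N = N² - 173*N)
(3879 + (-7643 + 14768))*(-46022 + x(-65)) = (3879 + (-7643 + 14768))*(-46022 - 65*(-173 - 65)) = (3879 + 7125)*(-46022 - 65*(-238)) = 11004*(-46022 + 15470) = 11004*(-30552) = -336194208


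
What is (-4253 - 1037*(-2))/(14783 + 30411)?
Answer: -2179/45194 ≈ -0.048214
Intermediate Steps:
(-4253 - 1037*(-2))/(14783 + 30411) = (-4253 + 2074)/45194 = -2179*1/45194 = -2179/45194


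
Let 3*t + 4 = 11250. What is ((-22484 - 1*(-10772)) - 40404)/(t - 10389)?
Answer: 156348/19921 ≈ 7.8484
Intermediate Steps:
t = 11246/3 (t = -4/3 + (⅓)*11250 = -4/3 + 3750 = 11246/3 ≈ 3748.7)
((-22484 - 1*(-10772)) - 40404)/(t - 10389) = ((-22484 - 1*(-10772)) - 40404)/(11246/3 - 10389) = ((-22484 + 10772) - 40404)/(-19921/3) = (-11712 - 40404)*(-3/19921) = -52116*(-3/19921) = 156348/19921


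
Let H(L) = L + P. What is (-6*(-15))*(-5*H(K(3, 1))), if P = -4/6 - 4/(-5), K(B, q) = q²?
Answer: -510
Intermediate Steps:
P = 2/15 (P = -4*⅙ - 4*(-⅕) = -⅔ + ⅘ = 2/15 ≈ 0.13333)
H(L) = 2/15 + L (H(L) = L + 2/15 = 2/15 + L)
(-6*(-15))*(-5*H(K(3, 1))) = (-6*(-15))*(-5*(2/15 + 1²)) = 90*(-5*(2/15 + 1)) = 90*(-5*17/15) = 90*(-17/3) = -510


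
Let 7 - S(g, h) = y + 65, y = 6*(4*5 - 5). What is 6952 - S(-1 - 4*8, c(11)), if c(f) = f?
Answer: 7100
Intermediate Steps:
y = 90 (y = 6*(20 - 5) = 6*15 = 90)
S(g, h) = -148 (S(g, h) = 7 - (90 + 65) = 7 - 1*155 = 7 - 155 = -148)
6952 - S(-1 - 4*8, c(11)) = 6952 - 1*(-148) = 6952 + 148 = 7100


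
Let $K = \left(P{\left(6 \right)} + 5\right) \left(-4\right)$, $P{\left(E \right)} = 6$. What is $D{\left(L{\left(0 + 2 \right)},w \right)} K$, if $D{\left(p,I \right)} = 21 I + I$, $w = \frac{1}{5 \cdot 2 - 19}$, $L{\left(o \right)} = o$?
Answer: $\frac{968}{9} \approx 107.56$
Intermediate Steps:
$w = - \frac{1}{9}$ ($w = \frac{1}{10 - 19} = \frac{1}{-9} = - \frac{1}{9} \approx -0.11111$)
$D{\left(p,I \right)} = 22 I$
$K = -44$ ($K = \left(6 + 5\right) \left(-4\right) = 11 \left(-4\right) = -44$)
$D{\left(L{\left(0 + 2 \right)},w \right)} K = 22 \left(- \frac{1}{9}\right) \left(-44\right) = \left(- \frac{22}{9}\right) \left(-44\right) = \frac{968}{9}$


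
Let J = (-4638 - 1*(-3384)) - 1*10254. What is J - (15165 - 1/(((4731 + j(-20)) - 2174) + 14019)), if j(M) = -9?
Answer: -441891590/16567 ≈ -26673.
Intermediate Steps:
J = -11508 (J = (-4638 + 3384) - 10254 = -1254 - 10254 = -11508)
J - (15165 - 1/(((4731 + j(-20)) - 2174) + 14019)) = -11508 - (15165 - 1/(((4731 - 9) - 2174) + 14019)) = -11508 - (15165 - 1/((4722 - 2174) + 14019)) = -11508 - (15165 - 1/(2548 + 14019)) = -11508 - (15165 - 1/16567) = -11508 - 1*251238554/16567 = -11508 - 251238554/16567 = -441891590/16567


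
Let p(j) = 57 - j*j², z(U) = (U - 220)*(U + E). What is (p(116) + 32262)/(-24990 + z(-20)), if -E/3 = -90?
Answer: 1528577/84990 ≈ 17.985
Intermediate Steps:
E = 270 (E = -3*(-90) = 270)
z(U) = (-220 + U)*(270 + U) (z(U) = (U - 220)*(U + 270) = (-220 + U)*(270 + U))
p(j) = 57 - j³
(p(116) + 32262)/(-24990 + z(-20)) = ((57 - 1*116³) + 32262)/(-24990 + (-59400 + (-20)² + 50*(-20))) = ((57 - 1*1560896) + 32262)/(-24990 + (-59400 + 400 - 1000)) = ((57 - 1560896) + 32262)/(-24990 - 60000) = (-1560839 + 32262)/(-84990) = -1528577*(-1/84990) = 1528577/84990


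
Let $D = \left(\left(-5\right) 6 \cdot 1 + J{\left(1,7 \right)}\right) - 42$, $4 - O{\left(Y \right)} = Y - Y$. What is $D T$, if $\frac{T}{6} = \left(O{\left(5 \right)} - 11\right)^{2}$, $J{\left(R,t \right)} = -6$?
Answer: $-22932$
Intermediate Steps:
$O{\left(Y \right)} = 4$ ($O{\left(Y \right)} = 4 - \left(Y - Y\right) = 4 - 0 = 4 + 0 = 4$)
$T = 294$ ($T = 6 \left(4 - 11\right)^{2} = 6 \left(-7\right)^{2} = 6 \cdot 49 = 294$)
$D = -78$ ($D = \left(\left(-5\right) 6 \cdot 1 - 6\right) - 42 = \left(\left(-30\right) 1 - 6\right) - 42 = \left(-30 - 6\right) - 42 = -36 - 42 = -78$)
$D T = \left(-78\right) 294 = -22932$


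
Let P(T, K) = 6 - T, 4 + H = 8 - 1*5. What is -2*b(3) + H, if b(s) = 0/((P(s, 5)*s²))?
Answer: -1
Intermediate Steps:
H = -1 (H = -4 + (8 - 1*5) = -4 + (8 - 5) = -4 + 3 = -1)
b(s) = 0 (b(s) = 0/(((6 - s)*s²)) = 0/((s²*(6 - s))) = 0*(1/(s²*(6 - s))) = 0)
-2*b(3) + H = -2*0 - 1 = 0 - 1 = -1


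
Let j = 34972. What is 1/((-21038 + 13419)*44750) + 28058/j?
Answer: 1195797759941/1490464017875 ≈ 0.80230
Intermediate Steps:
1/((-21038 + 13419)*44750) + 28058/j = 1/((-21038 + 13419)*44750) + 28058/34972 = (1/44750)/(-7619) + 28058*(1/34972) = -1/7619*1/44750 + 14029/17486 = -1/340950250 + 14029/17486 = 1195797759941/1490464017875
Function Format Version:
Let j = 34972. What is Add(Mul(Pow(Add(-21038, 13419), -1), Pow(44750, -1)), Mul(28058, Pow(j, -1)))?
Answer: Rational(1195797759941, 1490464017875) ≈ 0.80230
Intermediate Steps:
Add(Mul(Pow(Add(-21038, 13419), -1), Pow(44750, -1)), Mul(28058, Pow(j, -1))) = Add(Mul(Pow(Add(-21038, 13419), -1), Pow(44750, -1)), Mul(28058, Pow(34972, -1))) = Add(Mul(Pow(-7619, -1), Rational(1, 44750)), Mul(28058, Rational(1, 34972))) = Add(Mul(Rational(-1, 7619), Rational(1, 44750)), Rational(14029, 17486)) = Add(Rational(-1, 340950250), Rational(14029, 17486)) = Rational(1195797759941, 1490464017875)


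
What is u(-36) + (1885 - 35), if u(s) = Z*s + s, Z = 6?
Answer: 1598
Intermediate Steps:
u(s) = 7*s (u(s) = 6*s + s = 7*s)
u(-36) + (1885 - 35) = 7*(-36) + (1885 - 35) = -252 + 1850 = 1598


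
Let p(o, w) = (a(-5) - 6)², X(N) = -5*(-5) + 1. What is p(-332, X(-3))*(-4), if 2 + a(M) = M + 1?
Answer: -576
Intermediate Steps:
X(N) = 26 (X(N) = 25 + 1 = 26)
a(M) = -1 + M (a(M) = -2 + (M + 1) = -2 + (1 + M) = -1 + M)
p(o, w) = 144 (p(o, w) = ((-1 - 5) - 6)² = (-6 - 6)² = (-12)² = 144)
p(-332, X(-3))*(-4) = 144*(-4) = -576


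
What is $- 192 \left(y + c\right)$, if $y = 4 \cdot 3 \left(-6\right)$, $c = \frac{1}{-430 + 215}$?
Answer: $\frac{2972352}{215} \approx 13825.0$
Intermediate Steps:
$c = - \frac{1}{215}$ ($c = \frac{1}{-215} = - \frac{1}{215} \approx -0.0046512$)
$y = -72$ ($y = 12 \left(-6\right) = -72$)
$- 192 \left(y + c\right) = - 192 \left(-72 - \frac{1}{215}\right) = \left(-192\right) \left(- \frac{15481}{215}\right) = \frac{2972352}{215}$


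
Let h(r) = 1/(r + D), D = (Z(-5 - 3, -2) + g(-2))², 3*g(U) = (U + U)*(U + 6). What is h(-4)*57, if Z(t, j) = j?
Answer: 513/448 ≈ 1.1451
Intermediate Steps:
g(U) = 2*U*(6 + U)/3 (g(U) = ((U + U)*(U + 6))/3 = ((2*U)*(6 + U))/3 = (2*U*(6 + U))/3 = 2*U*(6 + U)/3)
D = 484/9 (D = (-2 + (⅔)*(-2)*(6 - 2))² = (-2 + (⅔)*(-2)*4)² = (-2 - 16/3)² = (-22/3)² = 484/9 ≈ 53.778)
h(r) = 1/(484/9 + r) (h(r) = 1/(r + 484/9) = 1/(484/9 + r))
h(-4)*57 = (9/(484 + 9*(-4)))*57 = (9/(484 - 36))*57 = (9/448)*57 = 513/448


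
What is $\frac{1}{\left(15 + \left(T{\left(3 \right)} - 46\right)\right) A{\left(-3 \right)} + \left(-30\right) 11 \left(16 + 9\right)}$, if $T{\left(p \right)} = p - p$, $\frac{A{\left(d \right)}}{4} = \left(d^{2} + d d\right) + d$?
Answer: $- \frac{1}{10110} \approx -9.8912 \cdot 10^{-5}$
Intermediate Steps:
$A{\left(d \right)} = 4 d + 8 d^{2}$ ($A{\left(d \right)} = 4 \left(\left(d^{2} + d d\right) + d\right) = 4 \left(\left(d^{2} + d^{2}\right) + d\right) = 4 \left(2 d^{2} + d\right) = 4 \left(d + 2 d^{2}\right) = 4 d + 8 d^{2}$)
$T{\left(p \right)} = 0$
$\frac{1}{\left(15 + \left(T{\left(3 \right)} - 46\right)\right) A{\left(-3 \right)} + \left(-30\right) 11 \left(16 + 9\right)} = \frac{1}{\left(15 + \left(0 - 46\right)\right) 4 \left(-3\right) \left(1 + 2 \left(-3\right)\right) + \left(-30\right) 11 \left(16 + 9\right)} = \frac{1}{\left(15 - 46\right) 4 \left(-3\right) \left(1 - 6\right) - 8250} = \frac{1}{- 31 \cdot 4 \left(-3\right) \left(-5\right) - 8250} = \frac{1}{\left(-31\right) 60 - 8250} = \frac{1}{-1860 - 8250} = \frac{1}{-10110} = - \frac{1}{10110}$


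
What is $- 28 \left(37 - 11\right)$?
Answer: $-728$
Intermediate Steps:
$- 28 \left(37 - 11\right) = \left(-28\right) 26 = -728$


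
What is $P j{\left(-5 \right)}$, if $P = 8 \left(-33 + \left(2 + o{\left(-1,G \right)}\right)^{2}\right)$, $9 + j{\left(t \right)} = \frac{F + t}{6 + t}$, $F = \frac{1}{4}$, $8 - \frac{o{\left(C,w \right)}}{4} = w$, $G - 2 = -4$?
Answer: $-190410$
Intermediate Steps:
$G = -2$ ($G = 2 - 4 = -2$)
$o{\left(C,w \right)} = 32 - 4 w$
$F = \frac{1}{4} \approx 0.25$
$j{\left(t \right)} = -9 + \frac{\frac{1}{4} + t}{6 + t}$
$P = 13848$ ($P = 8 \left(-33 + \left(2 + \left(32 - -8\right)\right)^{2}\right) = 8 \left(-33 + \left(2 + \left(32 + 8\right)\right)^{2}\right) = 8 \left(-33 + \left(2 + 40\right)^{2}\right) = 8 \left(-33 + 42^{2}\right) = 8 \left(-33 + 1764\right) = 8 \cdot 1731 = 13848$)
$P j{\left(-5 \right)} = 13848 \frac{-215 - -160}{4 \left(6 - 5\right)} = 13848 \frac{-215 + 160}{4 \cdot 1} = 13848 \cdot \frac{1}{4} \cdot 1 \left(-55\right) = 13848 \left(- \frac{55}{4}\right) = -190410$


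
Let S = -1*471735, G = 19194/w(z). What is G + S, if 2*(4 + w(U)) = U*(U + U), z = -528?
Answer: -65755132053/139390 ≈ -4.7174e+5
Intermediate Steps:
w(U) = -4 + U² (w(U) = -4 + (U*(U + U))/2 = -4 + (U*(2*U))/2 = -4 + (2*U²)/2 = -4 + U²)
G = 9597/139390 (G = 19194/(-4 + (-528)²) = 19194/(-4 + 278784) = 19194/278780 = 19194*(1/278780) = 9597/139390 ≈ 0.068850)
S = -471735
G + S = 9597/139390 - 471735 = -65755132053/139390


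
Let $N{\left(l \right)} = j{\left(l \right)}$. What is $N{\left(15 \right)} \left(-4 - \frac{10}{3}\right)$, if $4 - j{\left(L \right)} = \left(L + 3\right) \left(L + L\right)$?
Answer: $\frac{11792}{3} \approx 3930.7$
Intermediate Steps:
$j{\left(L \right)} = 4 - 2 L \left(3 + L\right)$ ($j{\left(L \right)} = 4 - \left(L + 3\right) \left(L + L\right) = 4 - \left(3 + L\right) 2 L = 4 - 2 L \left(3 + L\right)$)
$N{\left(l \right)} = 4 - 6 l - 2 l^{2}$
$N{\left(15 \right)} \left(-4 - \frac{10}{3}\right) = \left(4 - 90 - 2 \cdot 15^{2}\right) \left(-4 - \frac{10}{3}\right) = \left(4 - 90 - 450\right) \left(-4 - \frac{10}{3}\right) = - 536 \left(-4 - \frac{10}{3}\right) = \left(-536\right) \left(- \frac{22}{3}\right) = \frac{11792}{3}$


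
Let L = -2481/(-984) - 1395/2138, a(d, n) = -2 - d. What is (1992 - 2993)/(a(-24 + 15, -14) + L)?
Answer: -350982632/3109707 ≈ -112.87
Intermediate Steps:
L = 655283/350632 (L = -2481*(-1/984) - 1395*1/2138 = 827/328 - 1395/2138 = 655283/350632 ≈ 1.8689)
(1992 - 2993)/(a(-24 + 15, -14) + L) = (1992 - 2993)/((-2 - (-24 + 15)) + 655283/350632) = -1001/((-2 - 1*(-9)) + 655283/350632) = -1001/((-2 + 9) + 655283/350632) = -1001/(7 + 655283/350632) = -1001/3109707/350632 = -1001*350632/3109707 = -350982632/3109707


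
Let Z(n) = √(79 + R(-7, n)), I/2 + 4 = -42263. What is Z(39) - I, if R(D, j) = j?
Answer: 84534 + √118 ≈ 84545.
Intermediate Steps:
I = -84534 (I = -8 + 2*(-42263) = -8 - 84526 = -84534)
Z(n) = √(79 + n)
Z(39) - I = √(79 + 39) - 1*(-84534) = √118 + 84534 = 84534 + √118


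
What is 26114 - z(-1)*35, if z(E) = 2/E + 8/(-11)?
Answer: 288304/11 ≈ 26209.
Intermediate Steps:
z(E) = -8/11 + 2/E (z(E) = 2/E + 8*(-1/11) = 2/E - 8/11 = -8/11 + 2/E)
26114 - z(-1)*35 = 26114 - (-8/11 + 2/(-1))*35 = 26114 - (-8/11 + 2*(-1))*35 = 26114 - (-8/11 - 2)*35 = 26114 - (-30)*35/11 = 26114 - 1*(-1050/11) = 26114 + 1050/11 = 288304/11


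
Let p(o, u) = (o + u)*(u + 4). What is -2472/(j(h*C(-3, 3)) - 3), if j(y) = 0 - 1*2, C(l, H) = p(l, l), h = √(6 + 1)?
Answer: 2472/5 ≈ 494.40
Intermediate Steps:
h = √7 ≈ 2.6458
p(o, u) = (4 + u)*(o + u) (p(o, u) = (o + u)*(4 + u) = (4 + u)*(o + u))
C(l, H) = 2*l² + 8*l (C(l, H) = l² + 4*l + 4*l + l*l = l² + 4*l + 4*l + l² = 2*l² + 8*l)
j(y) = -2 (j(y) = 0 - 2 = -2)
-2472/(j(h*C(-3, 3)) - 3) = -2472/(-2 - 3) = -2472/(-5) = -⅕*(-2472) = 2472/5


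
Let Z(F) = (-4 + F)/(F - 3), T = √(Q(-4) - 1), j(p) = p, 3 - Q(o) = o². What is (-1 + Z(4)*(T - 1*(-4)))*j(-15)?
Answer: 15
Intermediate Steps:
Q(o) = 3 - o²
T = I*√14 (T = √((3 - 1*(-4)²) - 1) = √((3 - 1*16) - 1) = √((3 - 16) - 1) = √(-13 - 1) = √(-14) = I*√14 ≈ 3.7417*I)
Z(F) = (-4 + F)/(-3 + F)
(-1 + Z(4)*(T - 1*(-4)))*j(-15) = (-1 + ((-4 + 4)/(-3 + 4))*(I*√14 - 1*(-4)))*(-15) = (-1 + (0/1)*(I*√14 + 4))*(-15) = (-1 + (1*0)*(4 + I*√14))*(-15) = (-1 + 0*(4 + I*√14))*(-15) = (-1 + 0)*(-15) = -1*(-15) = 15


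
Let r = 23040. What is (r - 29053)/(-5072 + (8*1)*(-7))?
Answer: 6013/5128 ≈ 1.1726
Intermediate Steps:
(r - 29053)/(-5072 + (8*1)*(-7)) = (23040 - 29053)/(-5072 + (8*1)*(-7)) = -6013/(-5072 + 8*(-7)) = -6013/(-5072 - 56) = -6013/(-5128) = -6013*(-1/5128) = 6013/5128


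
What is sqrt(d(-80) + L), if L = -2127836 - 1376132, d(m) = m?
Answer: 4*I*sqrt(219003) ≈ 1871.9*I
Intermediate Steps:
L = -3503968
sqrt(d(-80) + L) = sqrt(-80 - 3503968) = sqrt(-3504048) = 4*I*sqrt(219003)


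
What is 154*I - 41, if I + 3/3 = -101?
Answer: -15749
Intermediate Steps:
I = -102 (I = -1 - 101 = -102)
154*I - 41 = 154*(-102) - 41 = -15708 - 41 = -15749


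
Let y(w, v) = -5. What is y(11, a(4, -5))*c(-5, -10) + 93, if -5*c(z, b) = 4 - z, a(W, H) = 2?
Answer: 102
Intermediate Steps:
c(z, b) = -⅘ + z/5 (c(z, b) = -(4 - z)/5 = -⅘ + z/5)
y(11, a(4, -5))*c(-5, -10) + 93 = -5*(-⅘ + (⅕)*(-5)) + 93 = -5*(-⅘ - 1) + 93 = -5*(-9/5) + 93 = 9 + 93 = 102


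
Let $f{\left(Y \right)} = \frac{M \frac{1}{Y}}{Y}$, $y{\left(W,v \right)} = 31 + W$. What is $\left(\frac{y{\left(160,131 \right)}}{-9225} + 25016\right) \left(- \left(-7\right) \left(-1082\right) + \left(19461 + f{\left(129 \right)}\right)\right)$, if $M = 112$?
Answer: $\frac{45649477691164711}{153513225} \approx 2.9736 \cdot 10^{8}$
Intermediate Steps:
$f{\left(Y \right)} = \frac{112}{Y^{2}}$ ($f{\left(Y \right)} = \frac{112 \frac{1}{Y}}{Y} = \frac{112}{Y^{2}}$)
$\left(\frac{y{\left(160,131 \right)}}{-9225} + 25016\right) \left(- \left(-7\right) \left(-1082\right) + \left(19461 + f{\left(129 \right)}\right)\right) = \left(\frac{31 + 160}{-9225} + 25016\right) \left(- \left(-7\right) \left(-1082\right) + \left(19461 + \frac{112}{16641}\right)\right) = \left(191 \left(- \frac{1}{9225}\right) + 25016\right) \left(\left(-1\right) 7574 + \left(19461 + 112 \cdot \frac{1}{16641}\right)\right) = \left(- \frac{191}{9225} + 25016\right) \left(-7574 + \left(19461 + \frac{112}{16641}\right)\right) = \frac{230772409 \left(-7574 + \frac{323850613}{16641}\right)}{9225} = \frac{230772409}{9225} \cdot \frac{197811679}{16641} = \frac{45649477691164711}{153513225}$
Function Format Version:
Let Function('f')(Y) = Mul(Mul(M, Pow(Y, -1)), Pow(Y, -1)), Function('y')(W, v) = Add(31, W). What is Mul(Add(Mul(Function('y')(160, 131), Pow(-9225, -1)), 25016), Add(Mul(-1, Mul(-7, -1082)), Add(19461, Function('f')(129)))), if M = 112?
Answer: Rational(45649477691164711, 153513225) ≈ 2.9736e+8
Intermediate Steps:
Function('f')(Y) = Mul(112, Pow(Y, -2)) (Function('f')(Y) = Mul(Mul(112, Pow(Y, -1)), Pow(Y, -1)) = Mul(112, Pow(Y, -2)))
Mul(Add(Mul(Function('y')(160, 131), Pow(-9225, -1)), 25016), Add(Mul(-1, Mul(-7, -1082)), Add(19461, Function('f')(129)))) = Mul(Add(Mul(Add(31, 160), Pow(-9225, -1)), 25016), Add(Mul(-1, Mul(-7, -1082)), Add(19461, Mul(112, Pow(129, -2))))) = Mul(Add(Mul(191, Rational(-1, 9225)), 25016), Add(Mul(-1, 7574), Add(19461, Mul(112, Rational(1, 16641))))) = Mul(Add(Rational(-191, 9225), 25016), Add(-7574, Add(19461, Rational(112, 16641)))) = Mul(Rational(230772409, 9225), Add(-7574, Rational(323850613, 16641))) = Mul(Rational(230772409, 9225), Rational(197811679, 16641)) = Rational(45649477691164711, 153513225)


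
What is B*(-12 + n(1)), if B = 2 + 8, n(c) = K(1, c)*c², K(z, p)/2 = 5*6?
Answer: 480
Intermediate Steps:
K(z, p) = 60 (K(z, p) = 2*(5*6) = 2*30 = 60)
n(c) = 60*c²
B = 10
B*(-12 + n(1)) = 10*(-12 + 60*1²) = 10*(-12 + 60*1) = 10*(-12 + 60) = 10*48 = 480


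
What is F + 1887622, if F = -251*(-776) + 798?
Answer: 2083196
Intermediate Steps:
F = 195574 (F = 194776 + 798 = 195574)
F + 1887622 = 195574 + 1887622 = 2083196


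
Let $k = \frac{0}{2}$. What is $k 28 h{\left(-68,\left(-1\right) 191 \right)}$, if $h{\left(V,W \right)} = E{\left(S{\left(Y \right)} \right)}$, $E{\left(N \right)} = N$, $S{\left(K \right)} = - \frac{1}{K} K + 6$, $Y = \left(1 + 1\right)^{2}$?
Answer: $0$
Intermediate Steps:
$Y = 4$ ($Y = 2^{2} = 4$)
$k = 0$ ($k = 0 \cdot \frac{1}{2} = 0$)
$S{\left(K \right)} = 5$ ($S{\left(K \right)} = -1 + 6 = 5$)
$h{\left(V,W \right)} = 5$
$k 28 h{\left(-68,\left(-1\right) 191 \right)} = 0 \cdot 28 \cdot 5 = 0 \cdot 5 = 0$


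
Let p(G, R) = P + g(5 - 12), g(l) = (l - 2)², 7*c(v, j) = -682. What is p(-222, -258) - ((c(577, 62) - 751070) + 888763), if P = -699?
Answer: -967495/7 ≈ -1.3821e+5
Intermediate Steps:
c(v, j) = -682/7 (c(v, j) = (⅐)*(-682) = -682/7)
g(l) = (-2 + l)²
p(G, R) = -618 (p(G, R) = -699 + (-2 + (5 - 12))² = -699 + (-2 - 7)² = -699 + (-9)² = -699 + 81 = -618)
p(-222, -258) - ((c(577, 62) - 751070) + 888763) = -618 - ((-682/7 - 751070) + 888763) = -618 - (-5258172/7 + 888763) = -618 - 1*963169/7 = -618 - 963169/7 = -967495/7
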